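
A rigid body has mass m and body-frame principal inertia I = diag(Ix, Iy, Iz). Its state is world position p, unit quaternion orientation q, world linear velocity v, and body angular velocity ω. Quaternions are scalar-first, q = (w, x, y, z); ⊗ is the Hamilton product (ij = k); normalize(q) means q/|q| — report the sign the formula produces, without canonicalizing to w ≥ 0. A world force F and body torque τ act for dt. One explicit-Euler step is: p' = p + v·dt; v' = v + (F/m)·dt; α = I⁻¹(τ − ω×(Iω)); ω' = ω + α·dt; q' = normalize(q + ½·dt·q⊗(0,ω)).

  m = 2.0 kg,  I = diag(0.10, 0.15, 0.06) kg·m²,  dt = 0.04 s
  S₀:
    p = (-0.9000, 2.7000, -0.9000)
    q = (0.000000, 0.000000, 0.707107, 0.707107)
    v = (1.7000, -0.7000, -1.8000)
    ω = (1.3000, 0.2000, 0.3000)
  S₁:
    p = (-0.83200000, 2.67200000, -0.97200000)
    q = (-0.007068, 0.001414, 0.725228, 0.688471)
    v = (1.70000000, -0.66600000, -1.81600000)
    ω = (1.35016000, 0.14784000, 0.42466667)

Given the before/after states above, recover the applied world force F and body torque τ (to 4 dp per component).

velocity change Δv = (0.00000000, 0.03400000, -0.01600000)
m·(v₁−v₀)/dt = (0.0000, 1.7000, -0.8000)
rate change Δω = (0.05016000, -0.05216000, 0.12466667)
τ = I·(Δω/dt) + ω₀×(Iω₀) = (0.1200, -0.1800, 0.2000)

F = (0.0000, 1.7000, -0.8000)
τ = (0.1200, -0.1800, 0.2000)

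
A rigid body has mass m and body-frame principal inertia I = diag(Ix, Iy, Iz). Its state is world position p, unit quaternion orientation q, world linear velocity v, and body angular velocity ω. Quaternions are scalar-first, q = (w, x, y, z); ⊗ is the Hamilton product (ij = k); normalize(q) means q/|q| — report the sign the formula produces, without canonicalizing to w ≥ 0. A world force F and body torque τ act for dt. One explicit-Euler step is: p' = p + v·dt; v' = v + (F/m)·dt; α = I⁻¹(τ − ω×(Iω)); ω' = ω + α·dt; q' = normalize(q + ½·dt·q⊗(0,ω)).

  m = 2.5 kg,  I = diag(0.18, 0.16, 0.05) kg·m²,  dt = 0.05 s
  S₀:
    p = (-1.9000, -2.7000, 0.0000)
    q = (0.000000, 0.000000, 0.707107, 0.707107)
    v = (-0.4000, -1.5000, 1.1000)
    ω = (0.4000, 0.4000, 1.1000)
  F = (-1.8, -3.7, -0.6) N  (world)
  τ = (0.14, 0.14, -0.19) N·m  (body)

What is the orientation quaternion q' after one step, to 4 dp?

q⊗(0,ω) = (-1.0606605, 0.4949749, 0.2828428, -0.2828428)
q' = normalize(q + ½dt·q⊗(0,ω)) = (-0.0265, 0.0124, 0.7138, 0.6997)

q' = (-0.0265, 0.0124, 0.7138, 0.6997)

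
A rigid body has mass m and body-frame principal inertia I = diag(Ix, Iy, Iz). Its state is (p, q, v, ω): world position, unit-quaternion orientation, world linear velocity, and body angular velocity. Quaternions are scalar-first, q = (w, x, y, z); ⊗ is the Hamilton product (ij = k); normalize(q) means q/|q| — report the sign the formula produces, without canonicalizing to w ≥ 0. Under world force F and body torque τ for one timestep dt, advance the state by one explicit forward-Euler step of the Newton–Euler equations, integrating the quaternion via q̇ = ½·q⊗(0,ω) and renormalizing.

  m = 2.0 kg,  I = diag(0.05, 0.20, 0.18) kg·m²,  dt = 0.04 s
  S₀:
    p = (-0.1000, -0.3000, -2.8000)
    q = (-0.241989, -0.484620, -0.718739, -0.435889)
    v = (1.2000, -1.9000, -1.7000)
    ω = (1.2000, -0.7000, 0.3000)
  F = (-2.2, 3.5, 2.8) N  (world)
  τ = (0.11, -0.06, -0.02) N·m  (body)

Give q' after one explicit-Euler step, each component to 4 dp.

q' = (-0.2377, -0.5006, -0.7226, -0.4131)

2q̇ = q⊗(0,ω) = (0.2091934, -0.8111308, -0.2082885, 1.1291241)
q + ½dt·q⊗(0,ω), renormalized = (-0.2377, -0.5006, -0.7226, -0.4131)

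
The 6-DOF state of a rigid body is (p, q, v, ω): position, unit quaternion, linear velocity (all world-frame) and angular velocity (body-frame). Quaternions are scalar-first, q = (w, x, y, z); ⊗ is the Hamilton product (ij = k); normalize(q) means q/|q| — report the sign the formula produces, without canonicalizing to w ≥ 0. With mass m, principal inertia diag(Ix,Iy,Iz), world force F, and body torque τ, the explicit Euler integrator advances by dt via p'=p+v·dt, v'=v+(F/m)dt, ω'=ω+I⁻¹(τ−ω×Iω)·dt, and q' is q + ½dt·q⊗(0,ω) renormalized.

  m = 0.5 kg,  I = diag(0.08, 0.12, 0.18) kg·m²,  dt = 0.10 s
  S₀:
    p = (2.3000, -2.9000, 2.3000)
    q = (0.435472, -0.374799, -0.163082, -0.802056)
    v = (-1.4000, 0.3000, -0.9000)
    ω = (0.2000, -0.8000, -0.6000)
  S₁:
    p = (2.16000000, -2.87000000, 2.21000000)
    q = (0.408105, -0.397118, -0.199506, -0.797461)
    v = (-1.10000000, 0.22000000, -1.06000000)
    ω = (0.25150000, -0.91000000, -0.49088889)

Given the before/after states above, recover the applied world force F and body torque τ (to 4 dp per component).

F = (1.5000, -0.4000, -0.8000)
τ = (0.0700, -0.1200, 0.1900)

velocity change Δv = (0.30000000, -0.08000000, -0.16000000)
m·(v₁−v₀)/dt = (1.5000, -0.4000, -0.8000)
rate change Δω = (0.05150000, -0.11000000, 0.10911111)
applied torque τ = (0.0700, -0.1200, 0.1900)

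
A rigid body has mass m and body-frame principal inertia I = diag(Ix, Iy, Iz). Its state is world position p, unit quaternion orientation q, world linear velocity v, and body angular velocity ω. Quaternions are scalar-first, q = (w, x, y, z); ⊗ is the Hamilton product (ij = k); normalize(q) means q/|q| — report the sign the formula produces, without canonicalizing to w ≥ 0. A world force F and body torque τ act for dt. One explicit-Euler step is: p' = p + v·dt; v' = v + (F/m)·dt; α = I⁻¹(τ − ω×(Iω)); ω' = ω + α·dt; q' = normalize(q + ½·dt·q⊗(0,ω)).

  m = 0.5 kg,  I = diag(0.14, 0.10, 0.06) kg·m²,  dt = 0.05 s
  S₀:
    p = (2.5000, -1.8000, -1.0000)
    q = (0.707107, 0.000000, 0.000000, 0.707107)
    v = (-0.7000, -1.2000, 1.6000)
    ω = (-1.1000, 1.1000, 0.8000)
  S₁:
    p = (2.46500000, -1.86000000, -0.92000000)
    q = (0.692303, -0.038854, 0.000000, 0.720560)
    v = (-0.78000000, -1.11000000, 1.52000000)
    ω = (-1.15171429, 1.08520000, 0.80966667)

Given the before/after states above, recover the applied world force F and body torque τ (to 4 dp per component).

F = (-0.8000, 0.9000, -0.8000)
τ = (-0.1800, -0.1000, 0.0600)

rate change Δω = (-0.05171429, -0.01480000, 0.00966667)
gyro term ω₀×Iω₀ = (-0.0352, -0.0704, 0.0484)
applied torque τ = (-0.1800, -0.1000, 0.0600)
velocity change Δv = (-0.08000000, 0.09000000, -0.08000000)
F = m·Δv/dt = (-0.8000, 0.9000, -0.8000)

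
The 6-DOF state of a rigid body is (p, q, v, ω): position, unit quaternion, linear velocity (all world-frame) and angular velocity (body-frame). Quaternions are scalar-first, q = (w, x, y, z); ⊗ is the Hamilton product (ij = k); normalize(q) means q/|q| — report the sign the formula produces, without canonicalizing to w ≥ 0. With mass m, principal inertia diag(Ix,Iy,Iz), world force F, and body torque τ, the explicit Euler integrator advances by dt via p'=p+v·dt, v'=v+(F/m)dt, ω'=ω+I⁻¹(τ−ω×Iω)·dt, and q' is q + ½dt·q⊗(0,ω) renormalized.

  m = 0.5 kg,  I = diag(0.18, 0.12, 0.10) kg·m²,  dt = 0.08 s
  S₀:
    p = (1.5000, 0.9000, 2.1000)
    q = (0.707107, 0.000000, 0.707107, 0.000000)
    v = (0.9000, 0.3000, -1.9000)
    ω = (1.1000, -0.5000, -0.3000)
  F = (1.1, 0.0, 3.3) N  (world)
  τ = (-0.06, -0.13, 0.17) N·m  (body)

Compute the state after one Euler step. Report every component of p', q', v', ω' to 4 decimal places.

linear accel F/m = (2.2000, 0.0000, 6.6000)
new position p' = (1.5720, 0.9240, 1.9480)
v' = v + a·dt = (1.0760, 0.3000, -1.3720)
angular accel α = (-0.3167, -0.8633, 1.3700)
ω' = ω + α·dt = (1.0747, -0.5691, -0.1904)
2q̇ = q⊗(0,ω) = (0.3535535, 0.5656856, -0.3535535, -0.9899498)
q' = normalize(q + ½dt·q⊗(0,ω)) = (0.7204, 0.0226, 0.6921, -0.0395)

p' = (1.5720, 0.9240, 1.9480)
q' = (0.7204, 0.0226, 0.6921, -0.0395)
v' = (1.0760, 0.3000, -1.3720)
ω' = (1.0747, -0.5691, -0.1904)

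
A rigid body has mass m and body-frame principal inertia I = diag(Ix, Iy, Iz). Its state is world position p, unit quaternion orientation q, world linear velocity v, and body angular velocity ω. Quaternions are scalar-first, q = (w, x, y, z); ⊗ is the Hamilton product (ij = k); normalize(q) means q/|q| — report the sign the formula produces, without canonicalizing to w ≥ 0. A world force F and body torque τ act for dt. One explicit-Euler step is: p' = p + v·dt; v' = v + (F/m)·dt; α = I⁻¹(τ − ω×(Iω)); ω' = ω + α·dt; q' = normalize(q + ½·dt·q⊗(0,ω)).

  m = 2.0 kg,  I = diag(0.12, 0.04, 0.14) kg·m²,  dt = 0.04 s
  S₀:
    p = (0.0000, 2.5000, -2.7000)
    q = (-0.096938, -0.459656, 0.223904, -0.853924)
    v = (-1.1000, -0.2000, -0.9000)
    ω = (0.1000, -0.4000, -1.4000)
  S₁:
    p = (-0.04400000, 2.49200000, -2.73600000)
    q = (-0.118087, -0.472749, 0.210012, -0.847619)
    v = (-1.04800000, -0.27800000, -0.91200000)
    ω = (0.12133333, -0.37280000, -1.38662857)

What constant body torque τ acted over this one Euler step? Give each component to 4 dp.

τ = (0.1200, 0.0300, 0.0500)

rate change Δω = (0.02133333, 0.02720000, 0.01337143)
ω₀×(Iω₀) = (0.0560, 0.0028, 0.0032)
τ = I·(Δω/dt) + ω₀×(Iω₀) = (0.1200, 0.0300, 0.0500)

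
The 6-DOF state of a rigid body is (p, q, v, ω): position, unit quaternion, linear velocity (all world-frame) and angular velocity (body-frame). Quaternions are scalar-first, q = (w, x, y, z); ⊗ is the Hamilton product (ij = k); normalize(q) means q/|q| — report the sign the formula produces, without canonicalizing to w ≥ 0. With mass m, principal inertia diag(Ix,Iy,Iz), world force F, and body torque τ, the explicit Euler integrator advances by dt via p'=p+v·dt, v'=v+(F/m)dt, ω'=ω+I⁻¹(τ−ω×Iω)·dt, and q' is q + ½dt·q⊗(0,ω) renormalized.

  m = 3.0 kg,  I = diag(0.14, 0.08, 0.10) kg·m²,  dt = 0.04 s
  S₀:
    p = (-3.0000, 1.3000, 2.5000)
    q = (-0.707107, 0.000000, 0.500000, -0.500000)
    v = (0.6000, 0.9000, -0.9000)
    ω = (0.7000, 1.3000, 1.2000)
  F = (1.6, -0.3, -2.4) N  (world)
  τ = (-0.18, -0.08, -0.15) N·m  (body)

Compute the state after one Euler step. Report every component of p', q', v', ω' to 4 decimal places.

linear accel F/m = (0.5333, -0.1000, -0.8000)
new position p' = (-2.9760, 1.3360, 2.4640)
v' = v + a·dt = (0.6213, 0.8960, -0.9320)
angular accel α = (-1.5086, -1.4200, -0.9540)
ω' = ω + α·dt = (0.6397, 1.2432, 1.1618)
q⊗(0,ω) = (-0.0500000, 0.7550251, -1.2692391, -1.1985284)
updated quaternion q' = (-0.7076, 0.0151, 0.4743, -0.5236)

p' = (-2.9760, 1.3360, 2.4640)
q' = (-0.7076, 0.0151, 0.4743, -0.5236)
v' = (0.6213, 0.8960, -0.9320)
ω' = (0.6397, 1.2432, 1.1618)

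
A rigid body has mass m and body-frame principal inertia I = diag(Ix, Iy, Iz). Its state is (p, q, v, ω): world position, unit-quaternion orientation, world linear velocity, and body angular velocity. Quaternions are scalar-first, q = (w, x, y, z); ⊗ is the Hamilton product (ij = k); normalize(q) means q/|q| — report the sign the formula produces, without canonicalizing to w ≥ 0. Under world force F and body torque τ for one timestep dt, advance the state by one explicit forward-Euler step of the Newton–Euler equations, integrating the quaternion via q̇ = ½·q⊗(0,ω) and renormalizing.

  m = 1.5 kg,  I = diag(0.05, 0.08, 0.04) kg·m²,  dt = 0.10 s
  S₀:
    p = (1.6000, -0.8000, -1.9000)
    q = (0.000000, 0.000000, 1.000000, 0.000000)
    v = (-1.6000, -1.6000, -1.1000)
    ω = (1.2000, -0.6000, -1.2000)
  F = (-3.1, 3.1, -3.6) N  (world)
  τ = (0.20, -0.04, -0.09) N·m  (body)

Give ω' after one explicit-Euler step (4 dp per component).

precession coupling ω×(Iω) = (-0.0288, -0.0144, -0.0216)
α = I⁻¹(τ − ω×Iω) = (4.5760, -0.3200, -1.7100)
ω + α·dt = (1.6576, -0.6320, -1.3710)

ω' = (1.6576, -0.6320, -1.3710)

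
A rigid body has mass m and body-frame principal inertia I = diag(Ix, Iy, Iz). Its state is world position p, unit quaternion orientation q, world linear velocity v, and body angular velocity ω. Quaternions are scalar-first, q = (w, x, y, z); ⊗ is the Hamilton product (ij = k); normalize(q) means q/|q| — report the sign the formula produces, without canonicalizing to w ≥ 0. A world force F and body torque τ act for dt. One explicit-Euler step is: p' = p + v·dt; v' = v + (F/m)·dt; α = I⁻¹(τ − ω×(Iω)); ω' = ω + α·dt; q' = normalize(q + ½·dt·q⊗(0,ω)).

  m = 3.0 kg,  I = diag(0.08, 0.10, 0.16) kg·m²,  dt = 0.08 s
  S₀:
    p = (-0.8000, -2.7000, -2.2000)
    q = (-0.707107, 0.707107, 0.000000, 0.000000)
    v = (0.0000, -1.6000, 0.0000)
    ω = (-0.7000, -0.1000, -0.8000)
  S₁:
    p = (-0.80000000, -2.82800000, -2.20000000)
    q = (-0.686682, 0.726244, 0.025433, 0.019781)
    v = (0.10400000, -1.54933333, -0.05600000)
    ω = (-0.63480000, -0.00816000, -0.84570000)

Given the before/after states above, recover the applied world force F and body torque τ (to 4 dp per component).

F = (3.9000, 1.9000, -2.1000)
τ = (0.0700, 0.0700, -0.0900)

v₁ − v₀ = (0.10400000, 0.05066667, -0.05600000)
F = m·Δv/dt = (3.9000, 1.9000, -2.1000)
Δω = ω₁−ω₀ = (0.06520000, 0.09184000, -0.04570000)
τ = I·(Δω/dt) + ω₀×(Iω₀) = (0.0700, 0.0700, -0.0900)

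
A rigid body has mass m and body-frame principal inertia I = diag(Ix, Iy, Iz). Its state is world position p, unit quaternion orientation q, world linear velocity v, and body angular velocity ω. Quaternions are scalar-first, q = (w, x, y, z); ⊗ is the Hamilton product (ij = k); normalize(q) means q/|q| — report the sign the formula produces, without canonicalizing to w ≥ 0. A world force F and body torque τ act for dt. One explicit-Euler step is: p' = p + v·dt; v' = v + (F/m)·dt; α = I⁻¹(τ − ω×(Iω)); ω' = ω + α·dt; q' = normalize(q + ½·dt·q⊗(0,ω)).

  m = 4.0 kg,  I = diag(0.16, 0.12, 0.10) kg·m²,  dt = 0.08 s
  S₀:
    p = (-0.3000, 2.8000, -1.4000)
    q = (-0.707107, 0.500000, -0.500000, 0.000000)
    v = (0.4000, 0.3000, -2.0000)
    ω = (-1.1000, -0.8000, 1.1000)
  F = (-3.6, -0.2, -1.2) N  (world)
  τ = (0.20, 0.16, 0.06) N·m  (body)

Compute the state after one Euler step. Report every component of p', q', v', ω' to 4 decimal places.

p' = (-0.2680, 2.8240, -1.5600)
q' = (-0.6994, 0.5079, -0.4982, -0.0689)
v' = (0.3280, 0.2960, -2.0240)
ω' = (-1.0088, -0.6449, 1.1762)

α = I⁻¹(τ − ω×Iω) = (1.1400, 1.9383, 0.9520)
new body rate ω' = (-1.0088, -0.6449, 1.1762)
q⊗(0,ω) = (0.1500000, 0.2278177, 0.0156856, -1.7278177)
updated quaternion q' = (-0.6994, 0.5079, -0.4982, -0.0689)
p + v·dt = (-0.2680, 2.8240, -1.5600)
v' = v + a·dt = (0.3280, 0.2960, -2.0240)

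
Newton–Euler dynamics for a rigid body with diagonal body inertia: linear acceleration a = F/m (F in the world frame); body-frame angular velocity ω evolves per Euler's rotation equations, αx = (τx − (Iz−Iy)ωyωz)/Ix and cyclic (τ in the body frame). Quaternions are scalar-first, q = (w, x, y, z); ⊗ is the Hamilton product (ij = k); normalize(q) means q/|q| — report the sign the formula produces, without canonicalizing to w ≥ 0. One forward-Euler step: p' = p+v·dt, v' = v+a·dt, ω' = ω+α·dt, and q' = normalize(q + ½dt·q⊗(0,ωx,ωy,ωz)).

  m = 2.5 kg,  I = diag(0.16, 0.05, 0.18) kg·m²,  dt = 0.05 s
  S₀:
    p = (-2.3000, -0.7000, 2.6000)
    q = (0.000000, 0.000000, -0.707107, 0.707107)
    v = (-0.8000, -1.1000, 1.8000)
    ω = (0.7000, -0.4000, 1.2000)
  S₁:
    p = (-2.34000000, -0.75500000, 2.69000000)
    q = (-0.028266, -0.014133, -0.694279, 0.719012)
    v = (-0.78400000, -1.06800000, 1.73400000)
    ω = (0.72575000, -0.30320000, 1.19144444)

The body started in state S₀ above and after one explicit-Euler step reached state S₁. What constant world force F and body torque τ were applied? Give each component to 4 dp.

rate change Δω = (0.02575000, 0.09680000, -0.00855556)
gyro term ω₀×Iω₀ = (-0.0624, -0.0168, 0.0308)
applied torque τ = (0.0200, 0.0800, 0.0000)
velocity change Δv = (0.01600000, 0.03200000, -0.06600000)
m·(v₁−v₀)/dt = (0.8000, 1.6000, -3.3000)

F = (0.8000, 1.6000, -3.3000)
τ = (0.0200, 0.0800, 0.0000)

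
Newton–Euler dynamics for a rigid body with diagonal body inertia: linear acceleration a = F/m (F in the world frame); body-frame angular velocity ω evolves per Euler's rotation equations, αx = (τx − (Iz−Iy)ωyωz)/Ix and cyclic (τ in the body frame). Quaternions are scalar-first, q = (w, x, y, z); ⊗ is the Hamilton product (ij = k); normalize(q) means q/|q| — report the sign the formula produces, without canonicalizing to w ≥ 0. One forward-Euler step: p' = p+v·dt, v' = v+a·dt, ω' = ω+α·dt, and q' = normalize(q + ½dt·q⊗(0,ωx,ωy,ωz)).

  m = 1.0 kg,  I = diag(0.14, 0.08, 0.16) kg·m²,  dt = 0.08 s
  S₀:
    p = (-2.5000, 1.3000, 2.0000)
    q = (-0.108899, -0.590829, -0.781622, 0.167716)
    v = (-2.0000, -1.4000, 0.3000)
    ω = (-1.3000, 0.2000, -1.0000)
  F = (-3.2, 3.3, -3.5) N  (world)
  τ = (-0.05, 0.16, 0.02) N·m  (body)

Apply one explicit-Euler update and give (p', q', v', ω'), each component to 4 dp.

a = F/m = (-3.2000, 3.3000, -3.5000)
p' = p + v·dt = (-2.6600, 1.1880, 2.0240)
v + (F/m)dt = (-2.2560, -1.1360, 0.0200)
precession coupling ω×(Iω) = (-0.0160, -0.0260, 0.0156)
angular accel α = (-0.2429, 2.3250, 0.0275)
ω + α·dt = (-1.3194, 0.3860, -0.9978)
2q̇ = q⊗(0,ω) = (-0.4440373, 0.8896475, -0.8306396, -1.0253754)
q' = normalize(q + ½dt·q⊗(0,ω)) = (-0.1264, -0.5540, -0.8131, 0.1264)

p' = (-2.6600, 1.1880, 2.0240)
q' = (-0.1264, -0.5540, -0.8131, 0.1264)
v' = (-2.2560, -1.1360, 0.0200)
ω' = (-1.3194, 0.3860, -0.9978)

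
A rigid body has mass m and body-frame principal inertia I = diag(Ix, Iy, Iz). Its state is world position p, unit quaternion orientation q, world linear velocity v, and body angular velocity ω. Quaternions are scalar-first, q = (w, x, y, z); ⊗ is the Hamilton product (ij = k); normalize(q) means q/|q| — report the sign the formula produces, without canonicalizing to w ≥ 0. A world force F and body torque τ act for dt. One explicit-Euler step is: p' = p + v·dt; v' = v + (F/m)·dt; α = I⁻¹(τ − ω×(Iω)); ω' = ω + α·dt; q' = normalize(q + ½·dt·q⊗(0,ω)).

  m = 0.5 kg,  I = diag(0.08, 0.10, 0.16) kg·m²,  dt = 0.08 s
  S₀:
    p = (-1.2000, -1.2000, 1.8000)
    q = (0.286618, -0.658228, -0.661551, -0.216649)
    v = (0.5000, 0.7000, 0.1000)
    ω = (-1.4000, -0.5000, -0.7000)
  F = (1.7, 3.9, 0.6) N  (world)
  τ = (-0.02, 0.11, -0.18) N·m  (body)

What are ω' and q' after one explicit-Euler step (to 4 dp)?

ω' = (-1.4410, -0.3493, -0.7970)
q' = (0.2300, -0.6587, -0.6721, -0.2480)

precession coupling ω×(Iω) = (0.0210, -0.0784, 0.0140)
α = I⁻¹(τ − ω×Iω) = (-0.5125, 1.8840, -1.2125)
new body rate ω' = (-1.4410, -0.3493, -0.7970)
Hamilton product q⊗(0,ω) = (-1.4039490, -0.0465040, -0.3007600, -0.7976900)
updated quaternion q' = (0.2300, -0.6587, -0.6721, -0.2480)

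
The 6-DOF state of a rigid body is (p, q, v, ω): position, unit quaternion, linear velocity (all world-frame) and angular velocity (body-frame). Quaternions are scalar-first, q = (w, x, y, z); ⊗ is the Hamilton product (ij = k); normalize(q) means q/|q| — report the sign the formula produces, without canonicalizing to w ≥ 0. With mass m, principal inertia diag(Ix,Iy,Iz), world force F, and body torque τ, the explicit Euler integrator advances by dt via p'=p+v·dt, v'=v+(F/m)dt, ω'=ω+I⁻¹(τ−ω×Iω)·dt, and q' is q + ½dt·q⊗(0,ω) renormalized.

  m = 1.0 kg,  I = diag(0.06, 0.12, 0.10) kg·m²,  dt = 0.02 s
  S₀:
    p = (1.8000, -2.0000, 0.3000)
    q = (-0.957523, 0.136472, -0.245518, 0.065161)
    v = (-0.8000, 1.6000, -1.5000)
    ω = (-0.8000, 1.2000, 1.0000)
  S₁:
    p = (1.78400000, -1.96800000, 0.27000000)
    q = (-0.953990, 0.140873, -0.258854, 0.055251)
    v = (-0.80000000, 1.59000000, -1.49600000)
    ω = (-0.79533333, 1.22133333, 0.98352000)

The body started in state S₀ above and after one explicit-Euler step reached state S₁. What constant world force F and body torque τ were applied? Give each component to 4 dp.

F = (0.0000, -0.5000, 0.2000)
τ = (-0.0100, 0.1600, -0.1400)

v₁ − v₀ = (0.00000000, -0.01000000, 0.00400000)
m·(v₁−v₀)/dt = (0.0000, -0.5000, 0.2000)
ω₁ − ω₀ = (0.00466667, 0.02133333, -0.01648000)
precession coupling = (-0.0240, 0.0320, -0.0576)
applied torque τ = (-0.0100, 0.1600, -0.1400)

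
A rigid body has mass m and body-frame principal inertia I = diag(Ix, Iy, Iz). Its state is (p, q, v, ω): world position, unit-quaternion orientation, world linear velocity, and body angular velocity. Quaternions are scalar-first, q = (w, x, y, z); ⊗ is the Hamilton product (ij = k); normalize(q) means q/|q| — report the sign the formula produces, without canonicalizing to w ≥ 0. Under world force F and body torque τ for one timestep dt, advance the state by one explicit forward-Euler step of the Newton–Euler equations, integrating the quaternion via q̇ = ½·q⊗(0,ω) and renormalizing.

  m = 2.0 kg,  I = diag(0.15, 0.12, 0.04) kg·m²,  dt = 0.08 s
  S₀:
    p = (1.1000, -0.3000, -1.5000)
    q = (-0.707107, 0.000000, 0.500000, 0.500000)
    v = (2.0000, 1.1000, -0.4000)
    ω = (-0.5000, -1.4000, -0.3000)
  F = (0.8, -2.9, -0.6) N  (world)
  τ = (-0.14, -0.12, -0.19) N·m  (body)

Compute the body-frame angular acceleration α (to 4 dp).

α = (-0.7093, -1.1375, -4.2250)

precession coupling ω×(Iω) = (-0.0336, 0.0165, -0.0210)
α = I⁻¹(τ − ω×Iω) = (-0.7093, -1.1375, -4.2250)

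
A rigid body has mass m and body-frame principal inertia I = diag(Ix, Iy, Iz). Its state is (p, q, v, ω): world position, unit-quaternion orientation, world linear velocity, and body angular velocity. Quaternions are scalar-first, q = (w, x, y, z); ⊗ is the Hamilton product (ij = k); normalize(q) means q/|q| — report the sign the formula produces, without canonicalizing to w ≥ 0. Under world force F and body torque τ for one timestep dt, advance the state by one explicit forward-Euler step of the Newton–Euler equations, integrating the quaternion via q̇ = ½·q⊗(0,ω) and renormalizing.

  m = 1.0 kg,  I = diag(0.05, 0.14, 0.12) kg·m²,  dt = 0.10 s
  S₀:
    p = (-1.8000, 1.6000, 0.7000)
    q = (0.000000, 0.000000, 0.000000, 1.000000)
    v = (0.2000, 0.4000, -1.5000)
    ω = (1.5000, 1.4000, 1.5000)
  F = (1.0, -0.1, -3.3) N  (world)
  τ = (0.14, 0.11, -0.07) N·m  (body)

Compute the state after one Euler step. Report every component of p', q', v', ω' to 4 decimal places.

p' = (-1.7800, 1.6400, 0.5500)
q' = (-0.0744, -0.0694, 0.0744, 0.9920)
v' = (0.3000, 0.3900, -1.8300)
ω' = (1.8640, 1.5911, 1.2842)

linear accel F/m = (1.0000, -0.1000, -3.3000)
p' = p + v·dt = (-1.7800, 1.6400, 0.5500)
v' = v + a·dt = (0.3000, 0.3900, -1.8300)
ω×(Iω) gyroscopic = (-0.0420, -0.1575, 0.1890)
(τ − ω×Iω)/I = (3.6400, 1.9107, -2.1583)
ω + α·dt = (1.8640, 1.5911, 1.2842)
2q̇ = q⊗(0,ω) = (-1.5000000, -1.4000000, 1.5000000, 0.0000000)
updated quaternion q' = (-0.0744, -0.0694, 0.0744, 0.9920)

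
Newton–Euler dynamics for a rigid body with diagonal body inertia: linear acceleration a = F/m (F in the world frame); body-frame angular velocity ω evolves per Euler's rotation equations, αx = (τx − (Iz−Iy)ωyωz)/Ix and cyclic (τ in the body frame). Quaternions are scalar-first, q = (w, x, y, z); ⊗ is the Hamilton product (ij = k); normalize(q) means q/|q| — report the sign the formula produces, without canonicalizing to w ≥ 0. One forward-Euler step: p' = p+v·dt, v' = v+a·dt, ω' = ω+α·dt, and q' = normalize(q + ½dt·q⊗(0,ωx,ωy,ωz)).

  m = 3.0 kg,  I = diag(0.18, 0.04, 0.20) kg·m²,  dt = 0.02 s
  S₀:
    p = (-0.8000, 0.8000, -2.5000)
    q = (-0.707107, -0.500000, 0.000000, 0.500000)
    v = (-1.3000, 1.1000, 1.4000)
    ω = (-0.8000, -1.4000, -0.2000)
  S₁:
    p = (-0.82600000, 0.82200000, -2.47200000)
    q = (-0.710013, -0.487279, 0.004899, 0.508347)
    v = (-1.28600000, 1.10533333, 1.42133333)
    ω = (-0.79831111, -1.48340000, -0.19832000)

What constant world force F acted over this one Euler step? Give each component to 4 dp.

F = (2.1000, 0.8000, 3.2000)

v₁ − v₀ = (0.01400000, 0.00533333, 0.02133333)
m·(v₁−v₀)/dt = (2.1000, 0.8000, 3.2000)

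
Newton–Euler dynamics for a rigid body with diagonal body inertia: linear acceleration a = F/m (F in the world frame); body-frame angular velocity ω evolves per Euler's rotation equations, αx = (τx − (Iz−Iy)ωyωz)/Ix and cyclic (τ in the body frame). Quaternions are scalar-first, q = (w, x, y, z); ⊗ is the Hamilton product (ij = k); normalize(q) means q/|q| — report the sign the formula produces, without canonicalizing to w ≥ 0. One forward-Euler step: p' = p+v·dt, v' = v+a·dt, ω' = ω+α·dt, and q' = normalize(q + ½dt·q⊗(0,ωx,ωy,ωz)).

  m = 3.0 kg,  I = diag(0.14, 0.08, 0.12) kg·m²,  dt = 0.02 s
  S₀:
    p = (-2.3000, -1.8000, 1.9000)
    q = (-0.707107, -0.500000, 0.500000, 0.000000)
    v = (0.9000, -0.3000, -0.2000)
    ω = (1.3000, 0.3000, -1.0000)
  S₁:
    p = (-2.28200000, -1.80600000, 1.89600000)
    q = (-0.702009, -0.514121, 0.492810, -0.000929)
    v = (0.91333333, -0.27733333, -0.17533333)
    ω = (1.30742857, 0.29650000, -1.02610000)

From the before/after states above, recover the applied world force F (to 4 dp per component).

F = (2.0000, 3.4000, 3.7000)

velocity change Δv = (0.01333333, 0.02266667, 0.02466667)
m·(v₁−v₀)/dt = (2.0000, 3.4000, 3.7000)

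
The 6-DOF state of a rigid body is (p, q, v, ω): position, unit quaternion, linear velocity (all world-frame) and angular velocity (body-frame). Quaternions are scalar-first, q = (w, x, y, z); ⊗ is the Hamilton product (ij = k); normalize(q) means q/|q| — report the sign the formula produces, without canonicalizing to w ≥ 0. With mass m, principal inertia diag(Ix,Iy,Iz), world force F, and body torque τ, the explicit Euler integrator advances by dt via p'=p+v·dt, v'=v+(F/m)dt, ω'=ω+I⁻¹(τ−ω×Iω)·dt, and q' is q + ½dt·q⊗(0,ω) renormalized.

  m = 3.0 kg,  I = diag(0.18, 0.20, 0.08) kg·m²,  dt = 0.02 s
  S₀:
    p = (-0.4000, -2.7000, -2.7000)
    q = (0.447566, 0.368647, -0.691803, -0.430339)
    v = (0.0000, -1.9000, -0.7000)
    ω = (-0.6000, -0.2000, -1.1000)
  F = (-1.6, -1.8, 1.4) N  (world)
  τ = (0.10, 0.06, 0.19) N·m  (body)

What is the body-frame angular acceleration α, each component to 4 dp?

α = (0.7022, -0.0300, 2.3450)

gyro term ω×Iω = (-0.0264, 0.0660, 0.0024)
(τ − ω×Iω)/I = (0.7022, -0.0300, 2.3450)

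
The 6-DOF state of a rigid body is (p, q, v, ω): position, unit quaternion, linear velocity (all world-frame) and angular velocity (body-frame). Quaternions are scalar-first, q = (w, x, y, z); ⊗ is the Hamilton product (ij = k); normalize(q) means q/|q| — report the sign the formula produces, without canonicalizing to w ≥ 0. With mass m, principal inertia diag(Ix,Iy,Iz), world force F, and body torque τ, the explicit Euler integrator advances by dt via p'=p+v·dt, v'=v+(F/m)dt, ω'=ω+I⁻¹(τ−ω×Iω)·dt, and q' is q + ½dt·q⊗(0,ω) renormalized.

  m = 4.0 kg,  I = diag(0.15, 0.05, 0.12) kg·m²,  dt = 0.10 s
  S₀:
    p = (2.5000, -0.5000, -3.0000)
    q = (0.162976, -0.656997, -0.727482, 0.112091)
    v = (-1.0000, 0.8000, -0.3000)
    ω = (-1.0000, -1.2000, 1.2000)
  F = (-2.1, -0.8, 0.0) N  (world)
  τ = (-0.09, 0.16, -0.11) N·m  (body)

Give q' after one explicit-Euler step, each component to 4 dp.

q' = (0.0794, -0.6987, -0.7001, 0.1243)

q⊗(0,ω) = (-1.6644846, -0.9014452, 0.4807342, 0.2564856)
q + ½dt·q⊗(0,ω), renormalized = (0.0794, -0.6987, -0.7001, 0.1243)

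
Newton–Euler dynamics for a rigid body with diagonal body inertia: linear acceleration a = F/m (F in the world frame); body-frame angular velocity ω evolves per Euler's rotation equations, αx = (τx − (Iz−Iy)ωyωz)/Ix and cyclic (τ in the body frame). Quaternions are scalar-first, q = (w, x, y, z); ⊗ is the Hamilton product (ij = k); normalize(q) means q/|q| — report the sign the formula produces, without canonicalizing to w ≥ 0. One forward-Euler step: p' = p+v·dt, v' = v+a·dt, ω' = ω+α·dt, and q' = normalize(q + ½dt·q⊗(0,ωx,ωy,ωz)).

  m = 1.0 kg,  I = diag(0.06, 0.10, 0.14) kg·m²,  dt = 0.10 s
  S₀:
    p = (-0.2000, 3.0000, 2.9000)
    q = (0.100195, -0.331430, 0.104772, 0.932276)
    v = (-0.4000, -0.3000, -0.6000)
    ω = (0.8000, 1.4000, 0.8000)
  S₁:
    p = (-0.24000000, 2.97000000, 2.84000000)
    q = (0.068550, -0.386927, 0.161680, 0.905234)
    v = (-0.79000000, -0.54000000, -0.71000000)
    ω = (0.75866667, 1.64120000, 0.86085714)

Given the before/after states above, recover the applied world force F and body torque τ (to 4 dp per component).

F = (-3.9000, -2.4000, -1.1000)
τ = (0.0200, 0.1900, 0.1300)

Δv = v₁−v₀ = (-0.39000000, -0.24000000, -0.11000000)
F = m·Δv/dt = (-3.9000, -2.4000, -1.1000)
ω₁ − ω₀ = (-0.04133333, 0.24120000, 0.06085714)
applied torque τ = (0.0200, 0.1900, 0.1300)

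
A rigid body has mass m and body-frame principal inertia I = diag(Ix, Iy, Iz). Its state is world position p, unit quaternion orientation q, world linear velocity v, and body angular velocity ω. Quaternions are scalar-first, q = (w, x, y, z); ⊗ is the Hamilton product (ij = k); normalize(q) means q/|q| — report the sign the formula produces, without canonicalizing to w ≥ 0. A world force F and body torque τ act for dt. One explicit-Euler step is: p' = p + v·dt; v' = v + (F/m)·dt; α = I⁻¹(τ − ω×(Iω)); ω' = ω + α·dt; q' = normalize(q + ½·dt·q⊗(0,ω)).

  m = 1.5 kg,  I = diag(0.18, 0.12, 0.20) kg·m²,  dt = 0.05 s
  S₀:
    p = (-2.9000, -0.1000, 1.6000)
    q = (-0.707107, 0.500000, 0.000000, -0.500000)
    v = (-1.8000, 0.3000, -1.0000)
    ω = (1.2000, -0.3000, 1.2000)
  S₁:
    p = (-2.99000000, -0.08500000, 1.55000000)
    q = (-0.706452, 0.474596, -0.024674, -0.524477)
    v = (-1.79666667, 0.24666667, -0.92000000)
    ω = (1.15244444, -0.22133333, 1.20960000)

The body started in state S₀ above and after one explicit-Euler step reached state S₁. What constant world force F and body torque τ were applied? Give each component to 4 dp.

F = (0.1000, -1.6000, 2.4000)
τ = (-0.2000, 0.1600, 0.0600)

ω₁ − ω₀ = (-0.04755556, 0.07866667, 0.00960000)
precession coupling = (-0.0288, -0.0288, 0.0216)
τ = I·(Δω/dt) + ω₀×(Iω₀) = (-0.2000, 0.1600, 0.0600)
Δv = v₁−v₀ = (0.00333333, -0.05333333, 0.08000000)
applied force F = (0.1000, -1.6000, 2.4000)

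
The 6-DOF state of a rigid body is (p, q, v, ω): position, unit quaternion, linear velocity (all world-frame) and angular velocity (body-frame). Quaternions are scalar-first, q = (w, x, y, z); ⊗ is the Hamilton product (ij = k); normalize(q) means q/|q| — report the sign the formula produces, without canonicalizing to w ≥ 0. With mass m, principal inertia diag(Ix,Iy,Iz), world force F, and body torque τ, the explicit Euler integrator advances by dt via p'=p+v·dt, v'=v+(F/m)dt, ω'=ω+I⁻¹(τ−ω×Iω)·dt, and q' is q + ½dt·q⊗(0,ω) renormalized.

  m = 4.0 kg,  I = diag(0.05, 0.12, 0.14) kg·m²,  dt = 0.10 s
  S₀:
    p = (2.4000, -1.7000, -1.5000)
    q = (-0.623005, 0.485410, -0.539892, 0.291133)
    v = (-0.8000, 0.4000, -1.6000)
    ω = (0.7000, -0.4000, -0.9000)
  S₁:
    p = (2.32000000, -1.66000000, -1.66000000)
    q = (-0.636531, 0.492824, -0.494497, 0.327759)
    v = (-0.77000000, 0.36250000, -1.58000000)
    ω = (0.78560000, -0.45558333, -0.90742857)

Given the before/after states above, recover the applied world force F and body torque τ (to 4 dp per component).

F = (1.2000, -1.5000, 0.8000)
τ = (0.0500, -0.0100, -0.0300)

Δv = v₁−v₀ = (0.03000000, -0.03750000, 0.02000000)
m·(v₁−v₀)/dt = (1.2000, -1.5000, 0.8000)
rate change Δω = (0.08560000, -0.05558333, -0.00742857)
ω₀×(Iω₀) = (0.0072, 0.0567, -0.0196)
I·α + gyro = (0.0500, -0.0100, -0.0300)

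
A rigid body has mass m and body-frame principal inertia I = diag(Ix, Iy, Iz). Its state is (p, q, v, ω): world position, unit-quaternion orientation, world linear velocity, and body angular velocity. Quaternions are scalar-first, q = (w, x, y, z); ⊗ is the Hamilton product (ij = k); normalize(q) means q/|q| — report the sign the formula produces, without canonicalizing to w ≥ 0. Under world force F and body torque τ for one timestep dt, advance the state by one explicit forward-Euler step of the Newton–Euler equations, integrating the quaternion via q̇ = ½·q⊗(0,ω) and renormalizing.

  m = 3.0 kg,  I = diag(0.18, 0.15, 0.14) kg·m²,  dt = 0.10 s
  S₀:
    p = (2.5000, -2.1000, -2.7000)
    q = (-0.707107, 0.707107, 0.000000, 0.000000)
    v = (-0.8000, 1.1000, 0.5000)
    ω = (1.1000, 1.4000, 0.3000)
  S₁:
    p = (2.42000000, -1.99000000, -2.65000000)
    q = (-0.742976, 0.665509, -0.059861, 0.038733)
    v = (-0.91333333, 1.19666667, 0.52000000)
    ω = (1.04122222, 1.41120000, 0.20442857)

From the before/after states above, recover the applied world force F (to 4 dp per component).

velocity change Δv = (-0.11333333, 0.09666667, 0.02000000)
applied force F = (-3.4000, 2.9000, 0.6000)

F = (-3.4000, 2.9000, 0.6000)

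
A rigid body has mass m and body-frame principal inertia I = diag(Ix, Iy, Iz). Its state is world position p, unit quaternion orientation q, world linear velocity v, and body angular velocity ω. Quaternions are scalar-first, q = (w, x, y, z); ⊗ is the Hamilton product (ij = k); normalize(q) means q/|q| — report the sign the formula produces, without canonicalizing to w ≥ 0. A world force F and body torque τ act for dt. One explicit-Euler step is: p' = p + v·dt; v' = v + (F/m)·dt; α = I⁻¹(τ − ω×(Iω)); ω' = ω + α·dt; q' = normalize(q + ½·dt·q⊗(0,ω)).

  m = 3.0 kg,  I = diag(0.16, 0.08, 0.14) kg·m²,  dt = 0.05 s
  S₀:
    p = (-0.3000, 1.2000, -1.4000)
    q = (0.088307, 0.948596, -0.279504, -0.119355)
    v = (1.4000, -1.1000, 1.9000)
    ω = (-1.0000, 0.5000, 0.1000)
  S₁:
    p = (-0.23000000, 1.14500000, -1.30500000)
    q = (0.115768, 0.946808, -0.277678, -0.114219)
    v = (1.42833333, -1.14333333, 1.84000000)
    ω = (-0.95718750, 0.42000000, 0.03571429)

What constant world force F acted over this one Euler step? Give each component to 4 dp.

Δv = v₁−v₀ = (0.02833333, -0.04333333, -0.06000000)
m·(v₁−v₀)/dt = (1.7000, -2.6000, -3.6000)

F = (1.7000, -2.6000, -3.6000)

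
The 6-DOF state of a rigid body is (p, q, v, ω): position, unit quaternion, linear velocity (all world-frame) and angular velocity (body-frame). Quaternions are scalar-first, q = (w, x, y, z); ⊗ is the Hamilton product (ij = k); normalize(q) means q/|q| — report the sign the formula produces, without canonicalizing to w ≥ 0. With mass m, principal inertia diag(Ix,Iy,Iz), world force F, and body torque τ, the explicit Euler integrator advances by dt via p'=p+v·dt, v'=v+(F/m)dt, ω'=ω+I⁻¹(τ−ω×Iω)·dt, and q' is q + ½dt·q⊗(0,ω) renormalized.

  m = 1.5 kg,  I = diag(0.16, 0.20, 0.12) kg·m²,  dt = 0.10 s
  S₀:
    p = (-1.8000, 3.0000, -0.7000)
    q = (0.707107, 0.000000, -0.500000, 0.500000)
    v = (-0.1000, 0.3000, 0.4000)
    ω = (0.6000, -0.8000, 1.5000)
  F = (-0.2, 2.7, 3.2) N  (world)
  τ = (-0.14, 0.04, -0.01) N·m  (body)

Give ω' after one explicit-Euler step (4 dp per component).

ω' = (0.4525, -0.7980, 1.5077)

(τ − ω×Iω)/I = (-1.4750, 0.0200, 0.0767)
ω' = ω + α·dt = (0.4525, -0.7980, 1.5077)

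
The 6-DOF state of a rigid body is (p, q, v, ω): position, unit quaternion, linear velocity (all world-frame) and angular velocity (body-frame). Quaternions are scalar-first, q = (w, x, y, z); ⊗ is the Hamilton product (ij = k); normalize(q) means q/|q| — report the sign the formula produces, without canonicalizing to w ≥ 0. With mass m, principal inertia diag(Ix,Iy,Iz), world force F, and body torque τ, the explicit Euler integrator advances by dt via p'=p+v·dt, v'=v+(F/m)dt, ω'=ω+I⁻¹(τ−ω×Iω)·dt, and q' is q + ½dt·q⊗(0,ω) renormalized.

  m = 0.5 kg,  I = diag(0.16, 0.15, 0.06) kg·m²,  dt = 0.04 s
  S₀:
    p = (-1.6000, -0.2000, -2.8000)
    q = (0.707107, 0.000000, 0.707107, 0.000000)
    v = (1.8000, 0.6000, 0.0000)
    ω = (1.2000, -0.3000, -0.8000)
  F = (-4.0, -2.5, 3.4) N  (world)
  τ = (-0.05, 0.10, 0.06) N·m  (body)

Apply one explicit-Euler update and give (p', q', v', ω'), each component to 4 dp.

angular accel α = (-0.1775, 1.3067, 0.9400)
ω + α·dt = (1.1929, -0.2477, -0.7624)
Hamilton product q⊗(0,ω) = (0.2121321, 0.2828428, -0.2121321, -1.4142140)
q' = normalize(q + ½dt·q⊗(0,ω)) = (0.7110, 0.0057, 0.7026, -0.0283)
p' = p + v·dt = (-1.5280, -0.1760, -2.8000)
v + (F/m)dt = (1.4800, 0.4000, 0.2720)

p' = (-1.5280, -0.1760, -2.8000)
q' = (0.7110, 0.0057, 0.7026, -0.0283)
v' = (1.4800, 0.4000, 0.2720)
ω' = (1.1929, -0.2477, -0.7624)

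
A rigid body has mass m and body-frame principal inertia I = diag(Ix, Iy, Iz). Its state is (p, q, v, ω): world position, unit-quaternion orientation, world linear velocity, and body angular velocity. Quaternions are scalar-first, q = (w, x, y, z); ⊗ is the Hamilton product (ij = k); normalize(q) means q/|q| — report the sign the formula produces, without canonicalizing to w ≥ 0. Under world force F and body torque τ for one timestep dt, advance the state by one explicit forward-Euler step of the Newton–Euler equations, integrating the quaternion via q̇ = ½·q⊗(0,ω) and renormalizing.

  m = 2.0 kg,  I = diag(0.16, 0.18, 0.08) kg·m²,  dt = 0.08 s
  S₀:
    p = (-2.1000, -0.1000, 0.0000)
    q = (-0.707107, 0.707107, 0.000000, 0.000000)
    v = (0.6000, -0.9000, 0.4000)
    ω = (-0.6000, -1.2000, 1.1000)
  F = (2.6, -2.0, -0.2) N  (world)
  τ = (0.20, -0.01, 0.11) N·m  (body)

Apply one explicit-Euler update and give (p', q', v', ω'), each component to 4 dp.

p' = (-2.0520, -0.1720, 0.0320)
q' = (-0.6885, 0.7223, 0.0028, -0.0649)
v' = (0.7040, -0.9800, 0.3920)
ω' = (-0.5660, -1.1810, 1.1956)

p + v·dt = (-2.0520, -0.1720, 0.0320)
new velocity v' = (0.7040, -0.9800, 0.3920)
α = I⁻¹(τ − ω×Iω) = (0.4250, 0.2378, 1.1950)
new body rate ω' = (-0.5660, -1.1810, 1.1956)
2q̇ = q⊗(0,ω) = (0.4242642, 0.4242642, 0.0707107, -1.6263461)
q' = normalize(q + ½dt·q⊗(0,ω)) = (-0.6885, 0.7223, 0.0028, -0.0649)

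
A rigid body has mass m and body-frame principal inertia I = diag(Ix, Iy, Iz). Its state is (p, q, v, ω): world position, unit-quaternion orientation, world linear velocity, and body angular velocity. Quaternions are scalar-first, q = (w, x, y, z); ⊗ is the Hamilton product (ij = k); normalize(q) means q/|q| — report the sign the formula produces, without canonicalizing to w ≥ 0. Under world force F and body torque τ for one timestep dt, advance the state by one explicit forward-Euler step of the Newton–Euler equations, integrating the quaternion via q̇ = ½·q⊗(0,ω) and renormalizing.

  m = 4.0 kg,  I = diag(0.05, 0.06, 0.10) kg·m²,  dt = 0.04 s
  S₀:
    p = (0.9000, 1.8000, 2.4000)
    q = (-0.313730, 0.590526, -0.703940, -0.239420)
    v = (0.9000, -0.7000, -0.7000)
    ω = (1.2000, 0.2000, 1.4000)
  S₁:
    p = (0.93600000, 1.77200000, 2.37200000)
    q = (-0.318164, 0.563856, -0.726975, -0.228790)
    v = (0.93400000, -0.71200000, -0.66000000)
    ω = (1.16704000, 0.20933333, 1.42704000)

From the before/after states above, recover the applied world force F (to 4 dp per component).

Δv = v₁−v₀ = (0.03400000, -0.01200000, 0.04000000)
m·(v₁−v₀)/dt = (3.4000, -1.2000, 4.0000)

F = (3.4000, -1.2000, 4.0000)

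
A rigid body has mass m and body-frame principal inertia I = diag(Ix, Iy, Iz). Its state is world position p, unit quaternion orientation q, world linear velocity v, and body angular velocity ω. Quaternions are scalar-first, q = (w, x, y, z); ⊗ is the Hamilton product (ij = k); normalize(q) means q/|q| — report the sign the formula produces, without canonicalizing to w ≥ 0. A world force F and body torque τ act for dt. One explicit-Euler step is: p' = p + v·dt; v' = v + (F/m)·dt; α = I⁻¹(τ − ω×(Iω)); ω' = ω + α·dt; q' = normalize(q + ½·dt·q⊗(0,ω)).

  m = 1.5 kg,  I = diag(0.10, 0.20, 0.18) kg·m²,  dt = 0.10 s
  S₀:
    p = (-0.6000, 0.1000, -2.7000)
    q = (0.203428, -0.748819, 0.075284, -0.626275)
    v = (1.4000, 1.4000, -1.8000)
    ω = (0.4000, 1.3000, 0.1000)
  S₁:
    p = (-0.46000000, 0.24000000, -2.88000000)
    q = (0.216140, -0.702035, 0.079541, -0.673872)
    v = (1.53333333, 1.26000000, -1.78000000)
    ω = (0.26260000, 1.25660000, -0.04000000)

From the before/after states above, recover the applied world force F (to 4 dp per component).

F = (2.0000, -2.1000, 0.3000)

v₁ − v₀ = (0.13333333, -0.14000000, 0.02000000)
applied force F = (2.0000, -2.1000, 0.3000)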